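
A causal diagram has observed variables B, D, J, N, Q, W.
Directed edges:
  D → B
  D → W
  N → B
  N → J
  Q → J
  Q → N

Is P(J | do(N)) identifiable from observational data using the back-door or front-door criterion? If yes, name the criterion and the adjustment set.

desc(N)\{N}={B,J}; candidates ⊆ {D,Q,W}.
size 0: {}; under {} N still reaches {J,Q} ∋ J.
{Q}: N⊥J given {Q} in G with N→· removed — back-door holds.
P(J|do(N)) = Σ_{Q} P(J|N,Q)·P(Q).

P(J|do(N)): backdoor, adjust for {Q}.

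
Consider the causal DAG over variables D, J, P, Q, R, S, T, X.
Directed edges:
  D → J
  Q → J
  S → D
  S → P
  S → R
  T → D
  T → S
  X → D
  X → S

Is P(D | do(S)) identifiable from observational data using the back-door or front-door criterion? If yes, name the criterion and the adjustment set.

P(D|do(S)): backdoor, adjust for {T, X}.

desc(S)\{S}={D,J,P,R}; candidates ⊆ {Q,T,X}.
size 0: {}; under {} S still reaches {D,J,T,X} ∋ D.
size 1: {Q}, {T}, {X}; under {Q} S still reaches {D,J,T,X} ∋ D.
{T,X}: S⊥D given {T,X} in G with S→· removed — back-door holds.
P(D|do(S)) = Σ_{T,X} P(D|S,T,X)·P(T,X).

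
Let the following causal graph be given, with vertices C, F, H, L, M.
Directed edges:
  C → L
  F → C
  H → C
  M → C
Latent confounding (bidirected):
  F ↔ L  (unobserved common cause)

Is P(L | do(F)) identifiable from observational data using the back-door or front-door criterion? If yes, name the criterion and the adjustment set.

P(L|do(F)): frontdoor, adjust for {C}.

desc(F)\{F}={C,L}; candidates ⊆ {H,M}.
F↔L: latent back-door arc(s) into F.
size 0: {}; under {} F still reaches {L} ∋ L.
size 1: {H}, {M}; under {H} F still reaches {L} ∋ L.
size 2: {H,M}; under {H,M} F still reaches {L} ∋ L.
F↔L cannot be blocked by any observed set — no back-door set.
{C}: (i) intercepts every directed F→L path; (ii) no back-door F→{C}; (iii) {F} blocks every back-door {C}→L. Front-door holds.
P(L|do(F)) = Σ_{C} P(C|F) Σ_{F'} P(L|C,F')P(F').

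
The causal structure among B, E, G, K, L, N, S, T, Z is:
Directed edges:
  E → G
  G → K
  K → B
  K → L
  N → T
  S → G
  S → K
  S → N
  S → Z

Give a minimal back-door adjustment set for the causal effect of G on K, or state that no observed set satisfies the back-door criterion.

G→K: minimal back-door set {S}.

desc(G)\{G}={B,K,L}; candidates ⊆ {E,N,S,T,Z}.
size 0: {}; under {} G still reaches {B,E,K,L,N,S,T,Z} ∋ K.
{S}: G⊥K given {S} in G with G→· removed — back-door holds.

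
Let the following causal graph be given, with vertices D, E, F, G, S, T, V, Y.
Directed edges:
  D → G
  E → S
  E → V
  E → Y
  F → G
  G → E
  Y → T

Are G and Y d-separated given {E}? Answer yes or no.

Yes — G ⊥ Y | {E}.

Bayes-Ball from G | {E} reaches {D,F}.
Y ∉ reach(G|{E}) ⇒ G ⊥ Y | {E}.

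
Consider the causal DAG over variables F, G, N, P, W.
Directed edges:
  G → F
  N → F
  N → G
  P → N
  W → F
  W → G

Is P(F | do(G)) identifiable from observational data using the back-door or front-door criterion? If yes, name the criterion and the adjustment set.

desc(G)\{G}={F}; candidates ⊆ {N,P,W}.
size 0: {}; under {} G still reaches {F,N,P,W} ∋ F.
size 1: {N}, {P}, {W}; under {N} G still reaches {F,W} ∋ F.
{N,W}: G⊥F given {N,W} in G with G→· removed — back-door holds.
P(F|do(G)) = Σ_{N,W} P(F|G,N,W)·P(N,W).

P(F|do(G)): backdoor, adjust for {N, W}.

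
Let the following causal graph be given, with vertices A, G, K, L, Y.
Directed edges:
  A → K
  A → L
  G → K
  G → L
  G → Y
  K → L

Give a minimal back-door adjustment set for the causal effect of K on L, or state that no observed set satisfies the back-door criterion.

desc(K)\{K}={L}; candidates ⊆ {A,G,Y}.
size 0: {}; under {} K still reaches {A,G,L,Y} ∋ L.
size 1: {A}, {G}, {Y}; under {A} K still reaches {G,L,Y} ∋ L.
{A,G}: K⊥L given {A,G} in G with K→· removed — back-door holds.

K→L: minimal back-door set {A, G}.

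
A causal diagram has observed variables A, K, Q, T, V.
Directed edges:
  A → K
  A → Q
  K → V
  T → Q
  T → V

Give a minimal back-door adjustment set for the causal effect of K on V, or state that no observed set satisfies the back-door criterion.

desc(K)\{K}={V}; candidates ⊆ {A,Q,T}.
∅: K⊥V given ∅ in G with K→· removed — back-door holds.

K→V: minimal back-door set ∅.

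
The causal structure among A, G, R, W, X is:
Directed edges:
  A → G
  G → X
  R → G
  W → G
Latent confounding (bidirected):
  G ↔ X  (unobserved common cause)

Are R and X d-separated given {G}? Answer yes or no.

No — R and X are d-connected given {G}.

Bayes-Ball from R | {G} reaches {A,W,X}.
X ∈ reach(R|{G}) ⇒ R ⊥̸ X | {G}.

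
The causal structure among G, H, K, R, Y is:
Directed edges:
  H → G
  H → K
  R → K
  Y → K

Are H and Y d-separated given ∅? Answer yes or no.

Bayes-Ball from H | ∅ reaches {G,K}.
Y ∉ reach(H|∅) ⇒ H ⊥ Y | ∅.

Yes — H ⊥ Y | ∅.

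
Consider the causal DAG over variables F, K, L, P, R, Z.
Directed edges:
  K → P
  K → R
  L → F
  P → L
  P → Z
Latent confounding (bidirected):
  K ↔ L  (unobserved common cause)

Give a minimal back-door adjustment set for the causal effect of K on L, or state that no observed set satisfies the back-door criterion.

desc(K)\{K}={F,L,P,R,Z}; candidates ⊆ {—}.
K↔L: latent back-door arc(s) into K.
size 0: {}; under {} K still reaches {F,L} ∋ L.
K↔L cannot be blocked by any observed set — no back-door set.

K→L: no observed back-door set.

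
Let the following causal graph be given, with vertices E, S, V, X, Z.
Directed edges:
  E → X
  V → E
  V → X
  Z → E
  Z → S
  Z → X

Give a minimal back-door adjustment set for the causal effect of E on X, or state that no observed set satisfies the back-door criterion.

E→X: minimal back-door set {V, Z}.

desc(E)\{E}={X}; candidates ⊆ {S,V,Z}.
size 0: {}; under {} E still reaches {S,V,X,Z} ∋ X.
size 1: {S}, {V}, {Z}; under {S} E still reaches {V,X,Z} ∋ X.
{V,Z}: E⊥X given {V,Z} in G with E→· removed — back-door holds.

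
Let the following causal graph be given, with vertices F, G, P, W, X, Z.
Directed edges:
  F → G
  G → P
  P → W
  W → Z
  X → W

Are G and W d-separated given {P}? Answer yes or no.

Bayes-Ball from G | {P} reaches {F}.
W ∉ reach(G|{P}) ⇒ G ⊥ W | {P}.

Yes — G ⊥ W | {P}.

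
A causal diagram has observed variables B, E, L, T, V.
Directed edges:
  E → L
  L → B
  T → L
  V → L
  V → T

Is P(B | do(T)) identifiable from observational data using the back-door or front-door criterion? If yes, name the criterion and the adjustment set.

P(B|do(T)): backdoor, adjust for {V}.

desc(T)\{T}={B,L}; candidates ⊆ {E,V}.
size 0: {}; under {} T still reaches {B,L,V} ∋ B.
{V}: T⊥B given {V} in G with T→· removed — back-door holds.
P(B|do(T)) = Σ_{V} P(B|T,V)·P(V).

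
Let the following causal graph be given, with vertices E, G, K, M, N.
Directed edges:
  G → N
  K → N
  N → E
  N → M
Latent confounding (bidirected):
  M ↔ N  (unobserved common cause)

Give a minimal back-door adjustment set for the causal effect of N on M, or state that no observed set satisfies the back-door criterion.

N→M: no observed back-door set.

desc(N)\{N}={E,M}; candidates ⊆ {G,K}.
N↔M: latent back-door arc(s) into N.
size 0: {}; under {} N still reaches {G,K,M} ∋ M.
size 1: {G}, {K}; under {G} N still reaches {K,M} ∋ M.
size 2: {G,K}; under {G,K} N still reaches {M} ∋ M.
N↔M cannot be blocked by any observed set — no back-door set.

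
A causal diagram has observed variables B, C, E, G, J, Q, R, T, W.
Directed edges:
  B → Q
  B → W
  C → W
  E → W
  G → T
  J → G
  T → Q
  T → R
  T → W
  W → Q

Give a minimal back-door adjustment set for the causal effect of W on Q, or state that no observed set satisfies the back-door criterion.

W→Q: minimal back-door set {B, T}.

desc(W)\{W}={Q}; candidates ⊆ {B,C,E,G,J,R,T}.
size 0: {}; under {} W still reaches {B,C,E,G,J,Q,R,T} ∋ Q.
size 1: {B}, {C}, {E} …(+4); under {B} W still reaches {C,E,G,J,Q,R,T} ∋ Q.
{B,T}: W⊥Q given {B,T} in G with W→· removed — back-door holds.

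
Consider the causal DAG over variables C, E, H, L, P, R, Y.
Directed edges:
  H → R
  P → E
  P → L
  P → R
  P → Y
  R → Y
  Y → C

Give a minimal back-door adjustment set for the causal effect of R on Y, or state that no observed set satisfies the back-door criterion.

R→Y: minimal back-door set {P}.

desc(R)\{R}={C,Y}; candidates ⊆ {E,H,L,P}.
size 0: {}; under {} R still reaches {C,E,H,L,P,Y} ∋ Y.
{P}: R⊥Y given {P} in G with R→· removed — back-door holds.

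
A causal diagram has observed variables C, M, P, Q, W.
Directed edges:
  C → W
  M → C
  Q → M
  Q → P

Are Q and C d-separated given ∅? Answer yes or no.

No — Q and C are d-connected given ∅.

Bayes-Ball from Q | ∅ reaches {C,M,P,W}.
C ∈ reach(Q|∅) ⇒ Q ⊥̸ C | ∅.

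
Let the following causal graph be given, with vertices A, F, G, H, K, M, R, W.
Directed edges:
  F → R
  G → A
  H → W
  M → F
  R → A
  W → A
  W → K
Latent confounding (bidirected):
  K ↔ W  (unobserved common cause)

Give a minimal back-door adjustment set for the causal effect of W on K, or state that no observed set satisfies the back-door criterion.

W→K: no observed back-door set.

desc(W)\{W}={A,K}; candidates ⊆ {F,G,H,M,R}.
W↔K: latent back-door arc(s) into W.
size 0: {}; under {} W still reaches {H,K} ∋ K.
size 1: {F}, {G}, {H} …(+2); under {F} W still reaches {H,K} ∋ K.
size 2: {F,G}, {F,H}, {F,M} …(+7); under {F,G} W still reaches {H,K} ∋ K.
W↔K cannot be blocked by any observed set — no back-door set.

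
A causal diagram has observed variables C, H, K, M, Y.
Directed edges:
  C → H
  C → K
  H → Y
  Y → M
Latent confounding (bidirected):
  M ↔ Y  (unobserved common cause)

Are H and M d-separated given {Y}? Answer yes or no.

Bayes-Ball from H | {Y} reaches {C,K,M}.
M ∈ reach(H|{Y}) ⇒ H ⊥̸ M | {Y}.

No — H and M are d-connected given {Y}.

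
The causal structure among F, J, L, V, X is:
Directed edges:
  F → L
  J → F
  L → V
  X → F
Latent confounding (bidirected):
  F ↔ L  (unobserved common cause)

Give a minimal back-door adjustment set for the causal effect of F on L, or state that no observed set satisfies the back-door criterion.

desc(F)\{F}={L,V}; candidates ⊆ {J,X}.
F↔L: latent back-door arc(s) into F.
size 0: {}; under {} F still reaches {J,L,V,X} ∋ L.
size 1: {J}, {X}; under {J} F still reaches {L,V,X} ∋ L.
size 2: {J,X}; under {J,X} F still reaches {L,V} ∋ L.
F↔L cannot be blocked by any observed set — no back-door set.

F→L: no observed back-door set.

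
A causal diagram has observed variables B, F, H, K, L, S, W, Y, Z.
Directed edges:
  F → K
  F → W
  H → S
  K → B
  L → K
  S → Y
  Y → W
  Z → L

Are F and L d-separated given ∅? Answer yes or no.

Yes — F ⊥ L | ∅.

Bayes-Ball from F | ∅ reaches {B,K,W}.
L ∉ reach(F|∅) ⇒ F ⊥ L | ∅.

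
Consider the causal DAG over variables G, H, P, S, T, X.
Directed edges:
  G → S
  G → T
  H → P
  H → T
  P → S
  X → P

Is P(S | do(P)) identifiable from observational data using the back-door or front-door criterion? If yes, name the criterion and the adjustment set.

P(S|do(P)): backdoor, adjust for ∅.

desc(P)\{P}={S}; candidates ⊆ {G,H,T,X}.
∅: P⊥S given ∅ in G with P→· removed — back-door holds.
P(S|do(P)) = P(S|P) — no adjustment needed.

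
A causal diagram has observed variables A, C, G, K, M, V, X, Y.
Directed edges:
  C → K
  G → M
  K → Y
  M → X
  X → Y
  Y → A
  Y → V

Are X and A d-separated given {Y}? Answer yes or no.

Bayes-Ball from X | {Y} reaches {C,G,K,M}.
A ∉ reach(X|{Y}) ⇒ X ⊥ A | {Y}.

Yes — X ⊥ A | {Y}.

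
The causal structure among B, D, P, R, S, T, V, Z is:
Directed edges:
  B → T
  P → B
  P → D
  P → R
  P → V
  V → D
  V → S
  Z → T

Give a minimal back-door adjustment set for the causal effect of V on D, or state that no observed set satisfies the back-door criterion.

desc(V)\{V}={D,S}; candidates ⊆ {B,P,R,T,Z}.
size 0: {}; under {} V still reaches {B,D,P,R,T} ∋ D.
{P}: V⊥D given {P} in G with V→· removed — back-door holds.

V→D: minimal back-door set {P}.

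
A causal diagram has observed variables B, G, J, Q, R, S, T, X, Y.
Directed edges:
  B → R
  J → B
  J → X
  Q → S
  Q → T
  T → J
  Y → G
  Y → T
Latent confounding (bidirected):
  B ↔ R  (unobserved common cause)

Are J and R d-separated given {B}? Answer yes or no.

No — J and R are d-connected given {B}.

Bayes-Ball from J | {B} reaches {G,Q,R,S,T,X,Y}.
R ∈ reach(J|{B}) ⇒ J ⊥̸ R | {B}.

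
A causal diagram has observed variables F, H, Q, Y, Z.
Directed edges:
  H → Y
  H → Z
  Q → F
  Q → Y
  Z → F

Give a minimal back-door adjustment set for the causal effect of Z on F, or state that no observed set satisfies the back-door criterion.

Z→F: minimal back-door set ∅.

desc(Z)\{Z}={F}; candidates ⊆ {H,Q,Y}.
∅: Z⊥F given ∅ in G with Z→· removed — back-door holds.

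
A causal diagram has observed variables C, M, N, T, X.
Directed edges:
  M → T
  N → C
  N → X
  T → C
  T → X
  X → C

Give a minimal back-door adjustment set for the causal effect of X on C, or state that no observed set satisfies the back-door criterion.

X→C: minimal back-door set {N, T}.

desc(X)\{X}={C}; candidates ⊆ {M,N,T}.
size 0: {}; under {} X still reaches {C,M,N,T} ∋ C.
size 1: {M}, {N}, {T}; under {M} X still reaches {C,N,T} ∋ C.
{N,T}: X⊥C given {N,T} in G with X→· removed — back-door holds.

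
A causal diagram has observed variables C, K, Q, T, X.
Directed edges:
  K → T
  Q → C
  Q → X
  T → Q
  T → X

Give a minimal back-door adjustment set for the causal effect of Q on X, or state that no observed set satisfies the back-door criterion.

desc(Q)\{Q}={C,X}; candidates ⊆ {K,T}.
size 0: {}; under {} Q still reaches {K,T,X} ∋ X.
{T}: Q⊥X given {T} in G with Q→· removed — back-door holds.

Q→X: minimal back-door set {T}.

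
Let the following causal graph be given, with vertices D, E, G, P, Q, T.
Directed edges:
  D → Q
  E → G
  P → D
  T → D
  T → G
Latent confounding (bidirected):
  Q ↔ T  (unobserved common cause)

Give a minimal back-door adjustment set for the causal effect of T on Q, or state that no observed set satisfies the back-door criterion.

T→Q: no observed back-door set.

desc(T)\{T}={D,G,Q}; candidates ⊆ {E,P}.
T↔Q: latent back-door arc(s) into T.
size 0: {}; under {} T still reaches {Q} ∋ Q.
size 1: {E}, {P}; under {E} T still reaches {Q} ∋ Q.
size 2: {E,P}; under {E,P} T still reaches {Q} ∋ Q.
T↔Q cannot be blocked by any observed set — no back-door set.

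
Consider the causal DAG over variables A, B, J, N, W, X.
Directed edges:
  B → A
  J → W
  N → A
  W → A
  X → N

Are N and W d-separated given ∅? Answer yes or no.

Yes — N ⊥ W | ∅.

Bayes-Ball from N | ∅ reaches {A,X}.
W ∉ reach(N|∅) ⇒ N ⊥ W | ∅.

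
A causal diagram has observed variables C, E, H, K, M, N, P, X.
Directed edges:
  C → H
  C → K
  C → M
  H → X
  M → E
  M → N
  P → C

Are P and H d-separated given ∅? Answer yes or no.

No — P and H are d-connected given ∅.

Bayes-Ball from P | ∅ reaches {C,E,H,K,M,N,X}.
H ∈ reach(P|∅) ⇒ P ⊥̸ H | ∅.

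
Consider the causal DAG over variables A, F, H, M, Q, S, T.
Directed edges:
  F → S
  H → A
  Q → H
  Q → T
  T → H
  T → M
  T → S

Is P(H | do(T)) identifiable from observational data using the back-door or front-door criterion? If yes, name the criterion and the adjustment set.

P(H|do(T)): backdoor, adjust for {Q}.

desc(T)\{T}={A,H,M,S}; candidates ⊆ {F,Q}.
size 0: {}; under {} T still reaches {A,H,Q} ∋ H.
{Q}: T⊥H given {Q} in G with T→· removed — back-door holds.
P(H|do(T)) = Σ_{Q} P(H|T,Q)·P(Q).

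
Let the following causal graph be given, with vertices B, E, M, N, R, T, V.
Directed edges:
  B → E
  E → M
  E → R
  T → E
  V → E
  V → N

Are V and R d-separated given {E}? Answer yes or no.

Yes — V ⊥ R | {E}.

Bayes-Ball from V | {E} reaches {B,N,T}.
R ∉ reach(V|{E}) ⇒ V ⊥ R | {E}.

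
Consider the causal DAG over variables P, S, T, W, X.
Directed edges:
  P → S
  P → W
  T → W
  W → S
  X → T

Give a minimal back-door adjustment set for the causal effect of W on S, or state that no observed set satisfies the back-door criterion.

W→S: minimal back-door set {P}.

desc(W)\{W}={S}; candidates ⊆ {P,T,X}.
size 0: {}; under {} W still reaches {P,S,T,X} ∋ S.
{P}: W⊥S given {P} in G with W→· removed — back-door holds.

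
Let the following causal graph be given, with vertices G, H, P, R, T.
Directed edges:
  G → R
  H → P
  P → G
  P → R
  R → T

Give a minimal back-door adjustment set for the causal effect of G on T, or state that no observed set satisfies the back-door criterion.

G→T: minimal back-door set {P}.

desc(G)\{G}={R,T}; candidates ⊆ {H,P}.
size 0: {}; under {} G still reaches {H,P,R,T} ∋ T.
{P}: G⊥T given {P} in G with G→· removed — back-door holds.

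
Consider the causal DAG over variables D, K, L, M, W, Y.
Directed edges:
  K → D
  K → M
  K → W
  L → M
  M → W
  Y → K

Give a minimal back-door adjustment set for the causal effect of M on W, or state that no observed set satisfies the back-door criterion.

M→W: minimal back-door set {K}.

desc(M)\{M}={W}; candidates ⊆ {D,K,L,Y}.
size 0: {}; under {} M still reaches {D,K,L,W,Y} ∋ W.
{K}: M⊥W given {K} in G with M→· removed — back-door holds.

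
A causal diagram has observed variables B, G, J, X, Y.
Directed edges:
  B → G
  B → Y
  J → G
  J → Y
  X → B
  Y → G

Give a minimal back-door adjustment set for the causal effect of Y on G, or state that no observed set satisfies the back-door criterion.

desc(Y)\{Y}={G}; candidates ⊆ {B,J,X}.
size 0: {}; under {} Y still reaches {B,G,J,X} ∋ G.
size 1: {B}, {J}, {X}; under {B} Y still reaches {G,J} ∋ G.
{B,J}: Y⊥G given {B,J} in G with Y→· removed — back-door holds.

Y→G: minimal back-door set {B, J}.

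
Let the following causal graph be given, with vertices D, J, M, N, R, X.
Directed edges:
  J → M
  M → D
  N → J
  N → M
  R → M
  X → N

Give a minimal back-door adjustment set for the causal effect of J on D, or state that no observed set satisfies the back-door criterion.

desc(J)\{J}={D,M}; candidates ⊆ {N,R,X}.
size 0: {}; under {} J still reaches {D,M,N,X} ∋ D.
{N}: J⊥D given {N} in G with J→· removed — back-door holds.

J→D: minimal back-door set {N}.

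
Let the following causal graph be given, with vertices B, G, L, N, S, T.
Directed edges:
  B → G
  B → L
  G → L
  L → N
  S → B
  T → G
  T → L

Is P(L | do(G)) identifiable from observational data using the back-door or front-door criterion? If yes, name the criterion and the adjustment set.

P(L|do(G)): backdoor, adjust for {B, T}.

desc(G)\{G}={L,N}; candidates ⊆ {B,S,T}.
size 0: {}; under {} G still reaches {B,L,N,S,T} ∋ L.
size 1: {B}, {S}, {T}; under {B} G still reaches {L,N,T} ∋ L.
{B,T}: G⊥L given {B,T} in G with G→· removed — back-door holds.
P(L|do(G)) = Σ_{B,T} P(L|G,B,T)·P(B,T).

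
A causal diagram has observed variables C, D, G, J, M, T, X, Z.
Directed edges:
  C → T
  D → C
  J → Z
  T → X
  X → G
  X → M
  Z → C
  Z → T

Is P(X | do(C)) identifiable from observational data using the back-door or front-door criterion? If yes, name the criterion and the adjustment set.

P(X|do(C)): backdoor, adjust for {Z}.

desc(C)\{C}={G,M,T,X}; candidates ⊆ {D,J,Z}.
size 0: {}; under {} C still reaches {D,G,J,M,T,X,Z} ∋ X.
{Z}: C⊥X given {Z} in G with C→· removed — back-door holds.
P(X|do(C)) = Σ_{Z} P(X|C,Z)·P(Z).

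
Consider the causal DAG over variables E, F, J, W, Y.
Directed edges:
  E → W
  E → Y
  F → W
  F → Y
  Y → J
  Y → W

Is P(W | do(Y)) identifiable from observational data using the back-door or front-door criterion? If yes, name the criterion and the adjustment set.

P(W|do(Y)): backdoor, adjust for {E, F}.

desc(Y)\{Y}={J,W}; candidates ⊆ {E,F}.
size 0: {}; under {} Y still reaches {E,F,W} ∋ W.
size 1: {E}, {F}; under {E} Y still reaches {F,W} ∋ W.
{E,F}: Y⊥W given {E,F} in G with Y→· removed — back-door holds.
P(W|do(Y)) = Σ_{E,F} P(W|Y,E,F)·P(E,F).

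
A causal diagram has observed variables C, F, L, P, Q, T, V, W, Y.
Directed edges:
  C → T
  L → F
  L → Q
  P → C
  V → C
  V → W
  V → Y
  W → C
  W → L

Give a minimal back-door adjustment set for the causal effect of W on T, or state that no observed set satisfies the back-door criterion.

W→T: minimal back-door set {V}.

desc(W)\{W}={C,F,L,Q,T}; candidates ⊆ {P,V,Y}.
size 0: {}; under {} W still reaches {C,T,V,Y} ∋ T.
{V}: W⊥T given {V} in G with W→· removed — back-door holds.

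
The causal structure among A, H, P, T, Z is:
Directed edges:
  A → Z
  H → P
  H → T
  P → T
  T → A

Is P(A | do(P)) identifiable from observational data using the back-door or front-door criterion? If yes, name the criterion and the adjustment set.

P(A|do(P)): backdoor, adjust for {H}.

desc(P)\{P}={A,T,Z}; candidates ⊆ {H}.
size 0: {}; under {} P still reaches {A,H,T,Z} ∋ A.
{H}: P⊥A given {H} in G with P→· removed — back-door holds.
P(A|do(P)) = Σ_{H} P(A|P,H)·P(H).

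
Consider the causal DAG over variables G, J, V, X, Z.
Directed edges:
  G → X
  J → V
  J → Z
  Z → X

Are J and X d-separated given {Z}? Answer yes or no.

Yes — J ⊥ X | {Z}.

Bayes-Ball from J | {Z} reaches {V}.
X ∉ reach(J|{Z}) ⇒ J ⊥ X | {Z}.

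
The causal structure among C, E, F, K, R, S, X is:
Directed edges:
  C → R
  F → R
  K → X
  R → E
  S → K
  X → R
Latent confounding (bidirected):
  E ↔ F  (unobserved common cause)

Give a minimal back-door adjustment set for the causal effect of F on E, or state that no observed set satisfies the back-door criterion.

desc(F)\{F}={E,R}; candidates ⊆ {C,K,S,X}.
F↔E: latent back-door arc(s) into F.
size 0: {}; under {} F still reaches {E} ∋ E.
size 1: {C}, {K}, {S} …(+1); under {C} F still reaches {E} ∋ E.
size 2: {C,K}, {C,S}, {C,X} …(+3); under {C,K} F still reaches {E} ∋ E.
F↔E cannot be blocked by any observed set — no back-door set.

F→E: no observed back-door set.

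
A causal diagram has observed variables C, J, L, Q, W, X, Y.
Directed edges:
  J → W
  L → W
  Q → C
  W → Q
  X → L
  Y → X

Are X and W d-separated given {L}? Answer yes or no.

Yes — X ⊥ W | {L}.

Bayes-Ball from X | {L} reaches {Y}.
W ∉ reach(X|{L}) ⇒ X ⊥ W | {L}.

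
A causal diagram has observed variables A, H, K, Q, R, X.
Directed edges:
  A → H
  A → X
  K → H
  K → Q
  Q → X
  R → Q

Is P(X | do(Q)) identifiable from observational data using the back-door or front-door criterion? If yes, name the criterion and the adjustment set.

desc(Q)\{Q}={X}; candidates ⊆ {A,H,K,R}.
∅: Q⊥X given ∅ in G with Q→· removed — back-door holds.
P(X|do(Q)) = P(X|Q) — no adjustment needed.

P(X|do(Q)): backdoor, adjust for ∅.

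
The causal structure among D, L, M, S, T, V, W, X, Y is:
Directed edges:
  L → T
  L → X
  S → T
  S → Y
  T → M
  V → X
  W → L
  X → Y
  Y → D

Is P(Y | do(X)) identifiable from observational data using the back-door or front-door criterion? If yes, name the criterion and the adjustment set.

desc(X)\{X}={D,Y}; candidates ⊆ {L,M,S,T,V,W}.
∅: X⊥Y given ∅ in G with X→· removed — back-door holds.
P(Y|do(X)) = P(Y|X) — no adjustment needed.

P(Y|do(X)): backdoor, adjust for ∅.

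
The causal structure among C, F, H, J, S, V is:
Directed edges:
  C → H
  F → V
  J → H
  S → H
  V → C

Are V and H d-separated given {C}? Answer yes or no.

Yes — V ⊥ H | {C}.

Bayes-Ball from V | {C} reaches {F}.
H ∉ reach(V|{C}) ⇒ V ⊥ H | {C}.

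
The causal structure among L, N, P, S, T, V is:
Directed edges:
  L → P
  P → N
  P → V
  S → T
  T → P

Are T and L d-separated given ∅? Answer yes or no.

Yes — T ⊥ L | ∅.

Bayes-Ball from T | ∅ reaches {N,P,S,V}.
L ∉ reach(T|∅) ⇒ T ⊥ L | ∅.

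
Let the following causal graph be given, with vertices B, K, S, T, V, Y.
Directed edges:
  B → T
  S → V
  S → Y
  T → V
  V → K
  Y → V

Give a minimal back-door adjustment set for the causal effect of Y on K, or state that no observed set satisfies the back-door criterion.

desc(Y)\{Y}={K,V}; candidates ⊆ {B,S,T}.
size 0: {}; under {} Y still reaches {K,S,V} ∋ K.
{S}: Y⊥K given {S} in G with Y→· removed — back-door holds.

Y→K: minimal back-door set {S}.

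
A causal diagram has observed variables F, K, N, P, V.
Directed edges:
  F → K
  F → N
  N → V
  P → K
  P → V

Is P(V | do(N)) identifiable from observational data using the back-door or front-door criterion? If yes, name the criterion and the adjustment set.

P(V|do(N)): backdoor, adjust for ∅.

desc(N)\{N}={V}; candidates ⊆ {F,K,P}.
∅: N⊥V given ∅ in G with N→· removed — back-door holds.
P(V|do(N)) = P(V|N) — no adjustment needed.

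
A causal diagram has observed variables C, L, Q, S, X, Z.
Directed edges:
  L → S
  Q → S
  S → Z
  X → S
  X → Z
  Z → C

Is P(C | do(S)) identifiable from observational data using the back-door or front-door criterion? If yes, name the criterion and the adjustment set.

desc(S)\{S}={C,Z}; candidates ⊆ {L,Q,X}.
size 0: {}; under {} S still reaches {C,L,Q,X,Z} ∋ C.
{X}: S⊥C given {X} in G with S→· removed — back-door holds.
P(C|do(S)) = Σ_{X} P(C|S,X)·P(X).

P(C|do(S)): backdoor, adjust for {X}.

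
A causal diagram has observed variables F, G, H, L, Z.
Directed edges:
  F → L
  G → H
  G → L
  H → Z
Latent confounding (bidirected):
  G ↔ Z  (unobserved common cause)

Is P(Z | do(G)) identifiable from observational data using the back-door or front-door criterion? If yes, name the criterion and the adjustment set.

P(Z|do(G)): frontdoor, adjust for {H}.

desc(G)\{G}={H,L,Z}; candidates ⊆ {F}.
G↔Z: latent back-door arc(s) into G.
size 0: {}; under {} G still reaches {Z} ∋ Z.
size 1: {F}; under {F} G still reaches {Z} ∋ Z.
G↔Z cannot be blocked by any observed set — no back-door set.
{H}: (i) intercepts every directed G→Z path; (ii) no back-door G→{H}; (iii) {G} blocks every back-door {H}→Z. Front-door holds.
P(Z|do(G)) = Σ_{H} P(H|G) Σ_{G'} P(Z|H,G')P(G').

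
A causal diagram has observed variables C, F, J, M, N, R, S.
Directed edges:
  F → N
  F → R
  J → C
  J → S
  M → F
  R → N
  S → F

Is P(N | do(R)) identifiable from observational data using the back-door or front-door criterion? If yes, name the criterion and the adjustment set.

desc(R)\{R}={N}; candidates ⊆ {C,F,J,M,S}.
size 0: {}; under {} R still reaches {C,F,J,M,N,S} ∋ N.
{F}: R⊥N given {F} in G with R→· removed — back-door holds.
P(N|do(R)) = Σ_{F} P(N|R,F)·P(F).

P(N|do(R)): backdoor, adjust for {F}.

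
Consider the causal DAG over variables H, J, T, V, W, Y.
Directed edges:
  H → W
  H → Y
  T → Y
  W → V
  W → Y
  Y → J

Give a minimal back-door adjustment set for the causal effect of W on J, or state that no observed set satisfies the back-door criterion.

W→J: minimal back-door set {H}.

desc(W)\{W}={J,V,Y}; candidates ⊆ {H,T}.
size 0: {}; under {} W still reaches {H,J,Y} ∋ J.
{H}: W⊥J given {H} in G with W→· removed — back-door holds.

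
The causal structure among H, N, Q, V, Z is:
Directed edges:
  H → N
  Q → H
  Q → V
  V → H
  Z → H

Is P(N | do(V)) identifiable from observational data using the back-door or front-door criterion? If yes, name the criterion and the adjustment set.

P(N|do(V)): backdoor, adjust for {Q}.

desc(V)\{V}={H,N}; candidates ⊆ {Q,Z}.
size 0: {}; under {} V still reaches {H,N,Q} ∋ N.
{Q}: V⊥N given {Q} in G with V→· removed — back-door holds.
P(N|do(V)) = Σ_{Q} P(N|V,Q)·P(Q).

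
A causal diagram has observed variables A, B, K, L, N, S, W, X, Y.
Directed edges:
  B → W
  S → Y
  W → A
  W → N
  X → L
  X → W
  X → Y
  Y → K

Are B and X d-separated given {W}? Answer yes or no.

Bayes-Ball from B | {W} reaches {K,L,X,Y}.
X ∈ reach(B|{W}) ⇒ B ⊥̸ X | {W}.

No — B and X are d-connected given {W}.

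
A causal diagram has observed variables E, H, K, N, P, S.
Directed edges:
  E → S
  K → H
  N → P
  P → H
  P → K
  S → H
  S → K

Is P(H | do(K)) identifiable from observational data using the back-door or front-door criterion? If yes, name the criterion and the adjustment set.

P(H|do(K)): backdoor, adjust for {P, S}.

desc(K)\{K}={H}; candidates ⊆ {E,N,P,S}.
size 0: {}; under {} K still reaches {E,H,N,P,S} ∋ H.
size 1: {E}, {N}, {P} …(+1); under {E} K still reaches {H,N,P,S} ∋ H.
{P,S}: K⊥H given {P,S} in G with K→· removed — back-door holds.
P(H|do(K)) = Σ_{P,S} P(H|K,P,S)·P(P,S).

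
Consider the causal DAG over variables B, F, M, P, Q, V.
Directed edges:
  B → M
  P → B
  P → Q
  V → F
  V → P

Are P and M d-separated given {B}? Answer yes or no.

Yes — P ⊥ M | {B}.

Bayes-Ball from P | {B} reaches {F,Q,V}.
M ∉ reach(P|{B}) ⇒ P ⊥ M | {B}.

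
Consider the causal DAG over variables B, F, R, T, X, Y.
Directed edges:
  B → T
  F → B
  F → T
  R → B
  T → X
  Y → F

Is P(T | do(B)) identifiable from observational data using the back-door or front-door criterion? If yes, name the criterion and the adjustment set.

desc(B)\{B}={T,X}; candidates ⊆ {F,R,Y}.
size 0: {}; under {} B still reaches {F,R,T,X,Y} ∋ T.
{F}: B⊥T given {F} in G with B→· removed — back-door holds.
P(T|do(B)) = Σ_{F} P(T|B,F)·P(F).

P(T|do(B)): backdoor, adjust for {F}.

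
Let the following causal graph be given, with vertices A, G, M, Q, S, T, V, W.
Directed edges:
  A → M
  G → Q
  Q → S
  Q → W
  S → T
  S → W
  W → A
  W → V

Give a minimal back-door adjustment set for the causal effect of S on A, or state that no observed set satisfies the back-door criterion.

desc(S)\{S}={A,M,T,V,W}; candidates ⊆ {G,Q}.
size 0: {}; under {} S still reaches {A,G,M,Q,V,W} ∋ A.
{Q}: S⊥A given {Q} in G with S→· removed — back-door holds.

S→A: minimal back-door set {Q}.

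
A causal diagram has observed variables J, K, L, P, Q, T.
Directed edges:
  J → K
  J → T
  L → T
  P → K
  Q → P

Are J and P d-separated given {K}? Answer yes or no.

No — J and P are d-connected given {K}.

Bayes-Ball from J | {K} reaches {P,Q,T}.
P ∈ reach(J|{K}) ⇒ J ⊥̸ P | {K}.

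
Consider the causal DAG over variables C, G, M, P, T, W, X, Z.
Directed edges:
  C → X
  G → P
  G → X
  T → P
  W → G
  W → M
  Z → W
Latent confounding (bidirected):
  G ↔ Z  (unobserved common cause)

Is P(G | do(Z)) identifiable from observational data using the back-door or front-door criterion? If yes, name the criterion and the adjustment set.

P(G|do(Z)): frontdoor, adjust for {W}.

desc(Z)\{Z}={G,M,P,W,X}; candidates ⊆ {C,T}.
Z↔G: latent back-door arc(s) into Z.
size 0: {}; under {} Z still reaches {G,P,X} ∋ G.
size 1: {C}, {T}; under {C} Z still reaches {G,P,X} ∋ G.
size 2: {C,T}; under {C,T} Z still reaches {G,P,X} ∋ G.
Z↔G cannot be blocked by any observed set — no back-door set.
{W}: (i) intercepts every directed Z→G path; (ii) no back-door Z→{W}; (iii) {Z} blocks every back-door {W}→G. Front-door holds.
P(G|do(Z)) = Σ_{W} P(W|Z) Σ_{Z'} P(G|W,Z')P(Z').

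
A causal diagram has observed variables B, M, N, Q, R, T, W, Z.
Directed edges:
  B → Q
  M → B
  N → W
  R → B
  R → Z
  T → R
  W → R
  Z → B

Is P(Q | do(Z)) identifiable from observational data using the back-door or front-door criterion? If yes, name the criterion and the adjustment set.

desc(Z)\{Z}={B,Q}; candidates ⊆ {M,N,R,T,W}.
size 0: {}; under {} Z still reaches {B,N,Q,R,T,W} ∋ Q.
{R}: Z⊥Q given {R} in G with Z→· removed — back-door holds.
P(Q|do(Z)) = Σ_{R} P(Q|Z,R)·P(R).

P(Q|do(Z)): backdoor, adjust for {R}.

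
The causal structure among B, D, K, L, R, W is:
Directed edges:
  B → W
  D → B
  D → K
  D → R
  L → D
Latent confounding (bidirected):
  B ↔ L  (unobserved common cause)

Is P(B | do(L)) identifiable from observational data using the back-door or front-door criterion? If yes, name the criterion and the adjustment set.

P(B|do(L)): frontdoor, adjust for {D}.

desc(L)\{L}={B,D,K,R,W}; candidates ⊆ {—}.
L↔B: latent back-door arc(s) into L.
size 0: {}; under {} L still reaches {B,W} ∋ B.
L↔B cannot be blocked by any observed set — no back-door set.
{D}: (i) intercepts every directed L→B path; (ii) no back-door L→{D}; (iii) {L} blocks every back-door {D}→B. Front-door holds.
P(B|do(L)) = Σ_{D} P(D|L) Σ_{L'} P(B|D,L')P(L').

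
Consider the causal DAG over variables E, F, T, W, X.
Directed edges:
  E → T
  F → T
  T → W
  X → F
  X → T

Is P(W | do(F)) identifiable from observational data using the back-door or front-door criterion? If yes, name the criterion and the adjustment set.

P(W|do(F)): backdoor, adjust for {X}.

desc(F)\{F}={T,W}; candidates ⊆ {E,X}.
size 0: {}; under {} F still reaches {T,W,X} ∋ W.
{X}: F⊥W given {X} in G with F→· removed — back-door holds.
P(W|do(F)) = Σ_{X} P(W|F,X)·P(X).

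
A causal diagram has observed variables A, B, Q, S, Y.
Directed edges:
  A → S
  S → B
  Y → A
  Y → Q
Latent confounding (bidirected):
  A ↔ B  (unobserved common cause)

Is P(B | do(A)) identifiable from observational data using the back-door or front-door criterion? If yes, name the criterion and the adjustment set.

P(B|do(A)): frontdoor, adjust for {S}.

desc(A)\{A}={B,S}; candidates ⊆ {Q,Y}.
A↔B: latent back-door arc(s) into A.
size 0: {}; under {} A still reaches {B,Q,Y} ∋ B.
size 1: {Q}, {Y}; under {Q} A still reaches {B,Y} ∋ B.
size 2: {Q,Y}; under {Q,Y} A still reaches {B} ∋ B.
A↔B cannot be blocked by any observed set — no back-door set.
{S}: (i) intercepts every directed A→B path; (ii) no back-door A→{S}; (iii) {A} blocks every back-door {S}→B. Front-door holds.
P(B|do(A)) = Σ_{S} P(S|A) Σ_{A'} P(B|S,A')P(A').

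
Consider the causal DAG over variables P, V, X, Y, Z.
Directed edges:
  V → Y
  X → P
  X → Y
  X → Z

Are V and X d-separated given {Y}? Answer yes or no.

No — V and X are d-connected given {Y}.

Bayes-Ball from V | {Y} reaches {P,X,Z}.
X ∈ reach(V|{Y}) ⇒ V ⊥̸ X | {Y}.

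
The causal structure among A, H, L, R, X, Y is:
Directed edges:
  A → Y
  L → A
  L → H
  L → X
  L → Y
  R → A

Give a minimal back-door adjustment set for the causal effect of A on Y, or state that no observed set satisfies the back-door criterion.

desc(A)\{A}={Y}; candidates ⊆ {H,L,R,X}.
size 0: {}; under {} A still reaches {H,L,R,X,Y} ∋ Y.
{L}: A⊥Y given {L} in G with A→· removed — back-door holds.

A→Y: minimal back-door set {L}.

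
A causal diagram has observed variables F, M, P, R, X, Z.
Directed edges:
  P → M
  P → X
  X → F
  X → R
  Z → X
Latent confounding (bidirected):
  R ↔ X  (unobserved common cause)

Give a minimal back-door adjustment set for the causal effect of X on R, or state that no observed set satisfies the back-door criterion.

X→R: no observed back-door set.

desc(X)\{X}={F,R}; candidates ⊆ {M,P,Z}.
X↔R: latent back-door arc(s) into X.
size 0: {}; under {} X still reaches {M,P,R,Z} ∋ R.
size 1: {M}, {P}, {Z}; under {M} X still reaches {P,R,Z} ∋ R.
size 2: {M,P}, {M,Z}, {P,Z}; under {M,P} X still reaches {R,Z} ∋ R.
X↔R cannot be blocked by any observed set — no back-door set.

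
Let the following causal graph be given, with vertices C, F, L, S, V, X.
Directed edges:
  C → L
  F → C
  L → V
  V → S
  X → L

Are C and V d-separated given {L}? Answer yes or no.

Bayes-Ball from C | {L} reaches {F,X}.
V ∉ reach(C|{L}) ⇒ C ⊥ V | {L}.

Yes — C ⊥ V | {L}.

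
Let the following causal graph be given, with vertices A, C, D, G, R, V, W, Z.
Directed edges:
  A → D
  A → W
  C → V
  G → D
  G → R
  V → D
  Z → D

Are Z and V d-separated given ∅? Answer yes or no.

Bayes-Ball from Z | ∅ reaches {D}.
V ∉ reach(Z|∅) ⇒ Z ⊥ V | ∅.

Yes — Z ⊥ V | ∅.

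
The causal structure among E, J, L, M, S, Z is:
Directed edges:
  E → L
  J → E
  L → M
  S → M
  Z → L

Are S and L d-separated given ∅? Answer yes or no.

Bayes-Ball from S | ∅ reaches {M}.
L ∉ reach(S|∅) ⇒ S ⊥ L | ∅.

Yes — S ⊥ L | ∅.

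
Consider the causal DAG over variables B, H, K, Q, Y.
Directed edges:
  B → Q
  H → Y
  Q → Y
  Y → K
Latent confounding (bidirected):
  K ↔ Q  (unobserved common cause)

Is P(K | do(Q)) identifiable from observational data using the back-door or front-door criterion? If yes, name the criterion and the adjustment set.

desc(Q)\{Q}={K,Y}; candidates ⊆ {B,H}.
Q↔K: latent back-door arc(s) into Q.
size 0: {}; under {} Q still reaches {B,K} ∋ K.
size 1: {B}, {H}; under {B} Q still reaches {K} ∋ K.
size 2: {B,H}; under {B,H} Q still reaches {K} ∋ K.
Q↔K cannot be blocked by any observed set — no back-door set.
{Y}: (i) intercepts every directed Q→K path; (ii) no back-door Q→{Y}; (iii) {Q} blocks every back-door {Y}→K. Front-door holds.
P(K|do(Q)) = Σ_{Y} P(Y|Q) Σ_{Q'} P(K|Y,Q')P(Q').

P(K|do(Q)): frontdoor, adjust for {Y}.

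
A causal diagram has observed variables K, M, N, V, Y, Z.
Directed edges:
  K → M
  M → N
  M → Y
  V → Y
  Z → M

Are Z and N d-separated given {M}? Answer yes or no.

Bayes-Ball from Z | {M} reaches {K}.
N ∉ reach(Z|{M}) ⇒ Z ⊥ N | {M}.

Yes — Z ⊥ N | {M}.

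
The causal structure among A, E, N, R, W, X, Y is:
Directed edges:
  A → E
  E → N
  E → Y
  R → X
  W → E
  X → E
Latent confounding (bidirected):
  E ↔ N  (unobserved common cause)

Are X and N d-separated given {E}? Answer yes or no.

Bayes-Ball from X | {E} reaches {A,N,R,W}.
N ∈ reach(X|{E}) ⇒ X ⊥̸ N | {E}.

No — X and N are d-connected given {E}.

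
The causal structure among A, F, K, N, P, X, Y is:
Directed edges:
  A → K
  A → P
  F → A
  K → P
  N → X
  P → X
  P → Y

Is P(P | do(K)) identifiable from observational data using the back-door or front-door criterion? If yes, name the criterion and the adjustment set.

P(P|do(K)): backdoor, adjust for {A}.

desc(K)\{K}={P,X,Y}; candidates ⊆ {A,F,N}.
size 0: {}; under {} K still reaches {A,F,P,X,Y} ∋ P.
{A}: K⊥P given {A} in G with K→· removed — back-door holds.
P(P|do(K)) = Σ_{A} P(P|K,A)·P(A).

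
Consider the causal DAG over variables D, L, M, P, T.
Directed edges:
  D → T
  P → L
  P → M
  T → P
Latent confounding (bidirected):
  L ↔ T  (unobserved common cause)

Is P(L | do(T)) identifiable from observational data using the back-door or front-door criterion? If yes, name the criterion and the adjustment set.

P(L|do(T)): frontdoor, adjust for {P}.

desc(T)\{T}={L,M,P}; candidates ⊆ {D}.
T↔L: latent back-door arc(s) into T.
size 0: {}; under {} T still reaches {D,L} ∋ L.
size 1: {D}; under {D} T still reaches {L} ∋ L.
T↔L cannot be blocked by any observed set — no back-door set.
{P}: (i) intercepts every directed T→L path; (ii) no back-door T→{P}; (iii) {T} blocks every back-door {P}→L. Front-door holds.
P(L|do(T)) = Σ_{P} P(P|T) Σ_{T'} P(L|P,T')P(T').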